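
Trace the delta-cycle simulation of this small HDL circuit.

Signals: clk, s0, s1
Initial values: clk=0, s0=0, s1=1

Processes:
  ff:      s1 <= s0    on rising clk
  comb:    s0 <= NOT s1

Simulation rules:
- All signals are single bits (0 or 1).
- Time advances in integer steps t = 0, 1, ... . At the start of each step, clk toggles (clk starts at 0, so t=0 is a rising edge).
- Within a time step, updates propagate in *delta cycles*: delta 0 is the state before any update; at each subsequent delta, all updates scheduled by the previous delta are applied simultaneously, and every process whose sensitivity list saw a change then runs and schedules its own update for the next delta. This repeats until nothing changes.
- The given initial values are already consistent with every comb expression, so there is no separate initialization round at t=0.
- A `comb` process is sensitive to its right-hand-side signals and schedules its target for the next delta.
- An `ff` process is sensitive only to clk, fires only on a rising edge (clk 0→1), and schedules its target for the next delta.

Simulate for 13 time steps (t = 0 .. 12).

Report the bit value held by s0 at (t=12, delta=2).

0

t=0 Δ0: clk=0 s1=1 s0=0
  Δ1: clk:0→1
  Δ2: s1:1→0
  Δ3: s0:0→1
  (3Δ to stable)
t=1 Δ0: clk=1 s1=0 s0=1
  Δ1: clk:1→0
  (1Δ to stable)
t=2 Δ0: clk=0 s1=0 s0=1
  Δ1: clk:0→1
  Δ2: s1:0→1
  Δ3: s0:1→0
  (3Δ to stable)
t=3 Δ0: clk=1 s1=1 s0=0
  Δ1: clk:1→0
  (1Δ to stable)
t=4 Δ0: clk=0 s1=1 s0=0
  Δ1: clk:0→1
  Δ2: s1:1→0
  Δ3: s0:0→1
  (3Δ to stable)
t=5 Δ0: clk=1 s1=0 s0=1
  Δ1: clk:1→0
  (1Δ to stable)
t=6 Δ0: clk=0 s1=0 s0=1
  Δ1: clk:0→1
  Δ2: s1:0→1
  Δ3: s0:1→0
  (3Δ to stable)
t=7 Δ0: clk=1 s1=1 s0=0
  Δ1: clk:1→0
  (1Δ to stable)
t=8 Δ0: clk=0 s1=1 s0=0
  Δ1: clk:0→1
  Δ2: s1:1→0
  Δ3: s0:0→1
  (3Δ to stable)
t=9 Δ0: clk=1 s1=0 s0=1
  Δ1: clk:1→0
  (1Δ to stable)
t=10 Δ0: clk=0 s1=0 s0=1
  Δ1: clk:0→1
  Δ2: s1:0→1
  Δ3: s0:1→0
  (3Δ to stable)
t=11 Δ0: clk=1 s1=1 s0=0
  Δ1: clk:1→0
  (1Δ to stable)
t=12 Δ0: clk=0 s1=1 s0=0
  Δ1: clk:0→1
  Δ2: s1:1→0
  Δ3: s0:0→1
  (3Δ to stable)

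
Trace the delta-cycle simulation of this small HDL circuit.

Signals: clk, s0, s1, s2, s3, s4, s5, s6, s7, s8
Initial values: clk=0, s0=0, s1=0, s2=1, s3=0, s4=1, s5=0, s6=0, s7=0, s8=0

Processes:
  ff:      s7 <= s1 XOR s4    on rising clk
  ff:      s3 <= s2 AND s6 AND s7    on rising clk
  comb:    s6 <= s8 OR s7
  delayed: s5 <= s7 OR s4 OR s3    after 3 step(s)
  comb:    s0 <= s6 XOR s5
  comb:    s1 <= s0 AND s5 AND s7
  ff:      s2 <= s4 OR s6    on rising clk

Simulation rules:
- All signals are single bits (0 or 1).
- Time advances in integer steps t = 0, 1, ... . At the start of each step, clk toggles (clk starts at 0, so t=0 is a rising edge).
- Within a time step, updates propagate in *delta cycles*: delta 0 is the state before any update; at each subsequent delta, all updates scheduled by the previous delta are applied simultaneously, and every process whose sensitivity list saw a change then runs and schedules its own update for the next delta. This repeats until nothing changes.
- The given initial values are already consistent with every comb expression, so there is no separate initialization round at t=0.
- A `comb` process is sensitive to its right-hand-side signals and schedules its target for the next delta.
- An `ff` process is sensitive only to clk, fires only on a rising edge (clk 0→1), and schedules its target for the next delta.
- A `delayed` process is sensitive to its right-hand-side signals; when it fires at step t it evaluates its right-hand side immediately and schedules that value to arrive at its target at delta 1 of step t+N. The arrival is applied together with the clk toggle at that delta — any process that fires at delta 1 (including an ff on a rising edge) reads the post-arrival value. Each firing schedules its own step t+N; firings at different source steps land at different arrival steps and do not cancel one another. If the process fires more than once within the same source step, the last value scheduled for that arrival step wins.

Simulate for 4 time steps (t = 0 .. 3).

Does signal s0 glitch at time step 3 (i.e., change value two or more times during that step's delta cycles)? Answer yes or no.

t0.Δ0 s4=1 s1=0 s5=0 clk=0 s2=1 s7=0 s0=0 s6=0 s3=0 s8=0
t0.Δ1 s4=1 s1=0 s5=0 clk=1 s2=1 s7=0 s0=0 s6=0 s3=0 s8=0
t0.Δ2 s4=1 s1=0 s5=0 clk=1 s2=1 s7=1 s0=0 s6=0 s3=0 s8=0
t0.Δ3 s4=1 s1=0 s5=0 clk=1 s2=1 s7=1 s0=0 s6=1 s3=0 s8=0
t0.Δ4 s4=1 s1=0 s5=0 clk=1 s2=1 s7=1 s0=1 s6=1 s3=0 s8=0
t1.Δ0 s4=1 s1=0 s5=0 clk=1 s2=1 s7=1 s0=1 s6=1 s3=0 s8=0
t1.Δ1 s4=1 s1=0 s5=0 clk=0 s2=1 s7=1 s0=1 s6=1 s3=0 s8=0
t2.Δ0 s4=1 s1=0 s5=0 clk=0 s2=1 s7=1 s0=1 s6=1 s3=0 s8=0
t2.Δ1 s4=1 s1=0 s5=0 clk=1 s2=1 s7=1 s0=1 s6=1 s3=0 s8=0
t2.Δ2 s4=1 s1=0 s5=0 clk=1 s2=1 s7=1 s0=1 s6=1 s3=1 s8=0
t3.Δ0 s4=1 s1=0 s5=0 clk=1 s2=1 s7=1 s0=1 s6=1 s3=1 s8=0
t3.Δ1 s4=1 s1=0 s5=1 clk=0 s2=1 s7=1 s0=1 s6=1 s3=1 s8=0
t3.Δ2 s4=1 s1=1 s5=1 clk=0 s2=1 s7=1 s0=0 s6=1 s3=1 s8=0
t3.Δ3 s4=1 s1=0 s5=1 clk=0 s2=1 s7=1 s0=0 s6=1 s3=1 s8=0

no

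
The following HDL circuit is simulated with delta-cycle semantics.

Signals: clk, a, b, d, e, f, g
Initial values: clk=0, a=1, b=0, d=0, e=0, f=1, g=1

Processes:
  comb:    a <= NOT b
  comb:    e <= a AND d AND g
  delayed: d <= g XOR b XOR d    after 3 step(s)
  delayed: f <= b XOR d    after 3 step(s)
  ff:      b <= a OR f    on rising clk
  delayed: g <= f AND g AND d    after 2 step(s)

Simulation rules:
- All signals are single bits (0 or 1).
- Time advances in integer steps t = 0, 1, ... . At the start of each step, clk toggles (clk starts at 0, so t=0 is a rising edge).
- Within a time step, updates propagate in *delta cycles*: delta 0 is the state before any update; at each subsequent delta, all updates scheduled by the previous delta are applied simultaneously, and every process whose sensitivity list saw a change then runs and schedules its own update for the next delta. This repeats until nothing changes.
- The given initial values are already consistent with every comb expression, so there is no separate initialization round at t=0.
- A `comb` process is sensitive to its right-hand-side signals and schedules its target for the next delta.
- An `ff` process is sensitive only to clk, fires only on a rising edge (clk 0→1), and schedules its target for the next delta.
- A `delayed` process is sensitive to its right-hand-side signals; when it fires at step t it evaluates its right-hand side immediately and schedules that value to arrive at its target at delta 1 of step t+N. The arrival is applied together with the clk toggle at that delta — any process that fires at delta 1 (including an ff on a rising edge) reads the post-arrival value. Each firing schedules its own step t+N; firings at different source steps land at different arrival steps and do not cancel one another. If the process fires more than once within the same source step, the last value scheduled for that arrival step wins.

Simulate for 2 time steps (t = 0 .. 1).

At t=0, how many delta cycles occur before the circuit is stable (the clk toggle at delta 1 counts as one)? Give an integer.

t0.Δ0 d=0 a=1 clk=0 f=1 g=1 b=0 e=0
t0.Δ1 d=0 a=1 clk=1 f=1 g=1 b=0 e=0
t0.Δ2 d=0 a=1 clk=1 f=1 g=1 b=1 e=0
t0.Δ3 d=0 a=0 clk=1 f=1 g=1 b=1 e=0
t1.Δ0 d=0 a=0 clk=1 f=1 g=1 b=1 e=0
t1.Δ1 d=0 a=0 clk=0 f=1 g=1 b=1 e=0

3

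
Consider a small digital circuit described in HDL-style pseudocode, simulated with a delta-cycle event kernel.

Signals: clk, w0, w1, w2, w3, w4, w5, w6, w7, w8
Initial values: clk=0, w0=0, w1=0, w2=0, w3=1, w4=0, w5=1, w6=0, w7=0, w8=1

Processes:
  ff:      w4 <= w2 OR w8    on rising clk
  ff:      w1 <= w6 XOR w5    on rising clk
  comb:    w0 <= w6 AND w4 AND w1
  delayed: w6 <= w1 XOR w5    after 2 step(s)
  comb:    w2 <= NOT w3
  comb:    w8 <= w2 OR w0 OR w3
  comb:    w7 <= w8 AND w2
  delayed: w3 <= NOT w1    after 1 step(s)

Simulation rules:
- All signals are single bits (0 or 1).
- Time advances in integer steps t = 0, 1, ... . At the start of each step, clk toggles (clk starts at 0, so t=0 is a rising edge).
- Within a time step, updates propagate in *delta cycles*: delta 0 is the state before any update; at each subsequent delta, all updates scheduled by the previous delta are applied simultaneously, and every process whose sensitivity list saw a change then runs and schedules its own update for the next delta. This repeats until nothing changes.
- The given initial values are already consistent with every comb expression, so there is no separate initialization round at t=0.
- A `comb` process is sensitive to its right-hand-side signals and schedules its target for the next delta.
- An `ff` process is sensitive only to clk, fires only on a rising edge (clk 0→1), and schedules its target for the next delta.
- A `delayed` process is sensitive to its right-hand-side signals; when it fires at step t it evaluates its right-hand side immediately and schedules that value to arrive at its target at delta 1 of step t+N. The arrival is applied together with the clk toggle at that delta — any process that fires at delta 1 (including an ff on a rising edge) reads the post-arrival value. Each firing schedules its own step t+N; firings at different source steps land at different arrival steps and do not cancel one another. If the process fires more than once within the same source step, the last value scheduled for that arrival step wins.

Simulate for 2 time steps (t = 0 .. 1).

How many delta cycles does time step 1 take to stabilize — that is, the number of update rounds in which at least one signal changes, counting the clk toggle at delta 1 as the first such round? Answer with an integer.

t=0 Δ0: w3=1 w6=0 clk=0 w2=0 w7=0 w4=0 w8=1 w0=0 w5=1 w1=0
  Δ1: clk:0→1
  Δ2: w4:0→1, w1:0→1
  (2Δ to stable)
t=1 Δ0: w3=1 w6=0 clk=1 w2=0 w7=0 w4=1 w8=1 w0=0 w5=1 w1=1
  Δ1: w3:1→0, clk:1→0
  Δ2: w2:0→1, w8:1→0
  Δ3: w8:0→1
  Δ4: w7:0→1
  (4Δ to stable)

4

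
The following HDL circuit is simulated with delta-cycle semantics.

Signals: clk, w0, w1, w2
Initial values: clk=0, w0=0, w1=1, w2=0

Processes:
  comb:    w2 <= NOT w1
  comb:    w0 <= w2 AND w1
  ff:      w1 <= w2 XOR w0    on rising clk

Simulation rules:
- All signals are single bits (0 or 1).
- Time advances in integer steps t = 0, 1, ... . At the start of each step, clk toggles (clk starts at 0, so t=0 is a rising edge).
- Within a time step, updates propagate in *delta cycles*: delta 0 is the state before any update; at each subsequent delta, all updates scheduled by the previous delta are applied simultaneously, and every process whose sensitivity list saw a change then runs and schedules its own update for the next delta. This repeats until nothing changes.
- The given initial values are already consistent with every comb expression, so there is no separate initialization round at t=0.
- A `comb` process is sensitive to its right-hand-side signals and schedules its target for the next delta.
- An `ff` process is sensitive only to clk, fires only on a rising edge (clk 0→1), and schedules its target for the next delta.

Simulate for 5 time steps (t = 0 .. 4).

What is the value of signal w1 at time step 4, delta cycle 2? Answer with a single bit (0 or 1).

0

t0.Δ0 clk=0 w2=0 w0=0 w1=1
t0.Δ1 clk=1 w2=0 w0=0 w1=1
t0.Δ2 clk=1 w2=0 w0=0 w1=0
t0.Δ3 clk=1 w2=1 w0=0 w1=0
t1.Δ0 clk=1 w2=1 w0=0 w1=0
t1.Δ1 clk=0 w2=1 w0=0 w1=0
t2.Δ0 clk=0 w2=1 w0=0 w1=0
t2.Δ1 clk=1 w2=1 w0=0 w1=0
t2.Δ2 clk=1 w2=1 w0=0 w1=1
t2.Δ3 clk=1 w2=0 w0=1 w1=1
t2.Δ4 clk=1 w2=0 w0=0 w1=1
t3.Δ0 clk=1 w2=0 w0=0 w1=1
t3.Δ1 clk=0 w2=0 w0=0 w1=1
t4.Δ0 clk=0 w2=0 w0=0 w1=1
t4.Δ1 clk=1 w2=0 w0=0 w1=1
t4.Δ2 clk=1 w2=0 w0=0 w1=0
t4.Δ3 clk=1 w2=1 w0=0 w1=0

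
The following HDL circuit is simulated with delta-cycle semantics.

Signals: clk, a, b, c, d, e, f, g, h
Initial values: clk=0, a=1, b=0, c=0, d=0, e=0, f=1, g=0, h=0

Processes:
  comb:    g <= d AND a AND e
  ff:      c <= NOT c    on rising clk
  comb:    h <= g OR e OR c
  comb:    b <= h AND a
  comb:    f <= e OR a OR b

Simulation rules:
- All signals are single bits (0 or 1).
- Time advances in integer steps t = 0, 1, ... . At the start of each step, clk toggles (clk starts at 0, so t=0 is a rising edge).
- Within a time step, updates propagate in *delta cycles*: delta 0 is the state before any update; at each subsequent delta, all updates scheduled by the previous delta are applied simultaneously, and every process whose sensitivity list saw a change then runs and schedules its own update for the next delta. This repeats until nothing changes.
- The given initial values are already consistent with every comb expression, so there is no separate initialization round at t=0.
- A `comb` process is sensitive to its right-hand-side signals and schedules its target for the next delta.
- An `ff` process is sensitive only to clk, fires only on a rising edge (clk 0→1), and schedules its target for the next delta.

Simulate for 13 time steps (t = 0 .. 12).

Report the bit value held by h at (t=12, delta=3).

1

t=0 Δ0: f=1 a=1 b=0 h=0 g=0 d=0 c=0 clk=0 e=0
  Δ1: clk:0→1
  Δ2: c:0→1
  Δ3: h:0→1
  Δ4: b:0→1
  (4Δ to stable)
t=1 Δ0: f=1 a=1 b=1 h=1 g=0 d=0 c=1 clk=1 e=0
  Δ1: clk:1→0
  (1Δ to stable)
t=2 Δ0: f=1 a=1 b=1 h=1 g=0 d=0 c=1 clk=0 e=0
  Δ1: clk:0→1
  Δ2: c:1→0
  Δ3: h:1→0
  Δ4: b:1→0
  (4Δ to stable)
t=3 Δ0: f=1 a=1 b=0 h=0 g=0 d=0 c=0 clk=1 e=0
  Δ1: clk:1→0
  (1Δ to stable)
t=4 Δ0: f=1 a=1 b=0 h=0 g=0 d=0 c=0 clk=0 e=0
  Δ1: clk:0→1
  Δ2: c:0→1
  Δ3: h:0→1
  Δ4: b:0→1
  (4Δ to stable)
t=5 Δ0: f=1 a=1 b=1 h=1 g=0 d=0 c=1 clk=1 e=0
  Δ1: clk:1→0
  (1Δ to stable)
t=6 Δ0: f=1 a=1 b=1 h=1 g=0 d=0 c=1 clk=0 e=0
  Δ1: clk:0→1
  Δ2: c:1→0
  Δ3: h:1→0
  Δ4: b:1→0
  (4Δ to stable)
t=7 Δ0: f=1 a=1 b=0 h=0 g=0 d=0 c=0 clk=1 e=0
  Δ1: clk:1→0
  (1Δ to stable)
t=8 Δ0: f=1 a=1 b=0 h=0 g=0 d=0 c=0 clk=0 e=0
  Δ1: clk:0→1
  Δ2: c:0→1
  Δ3: h:0→1
  Δ4: b:0→1
  (4Δ to stable)
t=9 Δ0: f=1 a=1 b=1 h=1 g=0 d=0 c=1 clk=1 e=0
  Δ1: clk:1→0
  (1Δ to stable)
t=10 Δ0: f=1 a=1 b=1 h=1 g=0 d=0 c=1 clk=0 e=0
  Δ1: clk:0→1
  Δ2: c:1→0
  Δ3: h:1→0
  Δ4: b:1→0
  (4Δ to stable)
t=11 Δ0: f=1 a=1 b=0 h=0 g=0 d=0 c=0 clk=1 e=0
  Δ1: clk:1→0
  (1Δ to stable)
t=12 Δ0: f=1 a=1 b=0 h=0 g=0 d=0 c=0 clk=0 e=0
  Δ1: clk:0→1
  Δ2: c:0→1
  Δ3: h:0→1
  Δ4: b:0→1
  (4Δ to stable)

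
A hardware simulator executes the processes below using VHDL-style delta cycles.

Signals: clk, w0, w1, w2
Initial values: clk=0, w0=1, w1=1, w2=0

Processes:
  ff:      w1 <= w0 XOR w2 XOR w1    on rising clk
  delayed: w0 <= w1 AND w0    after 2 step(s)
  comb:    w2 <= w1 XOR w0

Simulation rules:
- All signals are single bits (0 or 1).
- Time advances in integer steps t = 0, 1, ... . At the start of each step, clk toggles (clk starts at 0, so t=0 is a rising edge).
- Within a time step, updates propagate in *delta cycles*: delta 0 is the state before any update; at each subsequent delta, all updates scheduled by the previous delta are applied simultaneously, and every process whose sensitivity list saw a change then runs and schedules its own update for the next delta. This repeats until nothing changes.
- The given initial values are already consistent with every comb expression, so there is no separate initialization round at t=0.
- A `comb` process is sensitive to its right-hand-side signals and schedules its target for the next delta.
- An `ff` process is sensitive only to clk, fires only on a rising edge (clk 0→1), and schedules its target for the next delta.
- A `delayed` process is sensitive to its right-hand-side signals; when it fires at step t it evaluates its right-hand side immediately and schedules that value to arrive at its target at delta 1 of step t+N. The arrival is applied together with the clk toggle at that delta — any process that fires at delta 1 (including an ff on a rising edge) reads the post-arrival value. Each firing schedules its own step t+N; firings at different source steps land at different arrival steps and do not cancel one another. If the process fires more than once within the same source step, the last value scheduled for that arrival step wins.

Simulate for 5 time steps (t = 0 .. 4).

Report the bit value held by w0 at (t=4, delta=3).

0

[bits: w0,clk,w2,w1]
t=0: Δ0=1001 Δ1=1101 Δ2=1100 Δ3=1110 | 3Δ
t=1: Δ0=1110 Δ1=1010 | 1Δ
t=2: Δ0=1010 Δ1=0110 Δ2=0101 Δ3=0111 | 3Δ
t=3: Δ0=0111 Δ1=0011 | 1Δ
t=4: Δ0=0011 Δ1=0111 Δ2=0110 Δ3=0100 | 3Δ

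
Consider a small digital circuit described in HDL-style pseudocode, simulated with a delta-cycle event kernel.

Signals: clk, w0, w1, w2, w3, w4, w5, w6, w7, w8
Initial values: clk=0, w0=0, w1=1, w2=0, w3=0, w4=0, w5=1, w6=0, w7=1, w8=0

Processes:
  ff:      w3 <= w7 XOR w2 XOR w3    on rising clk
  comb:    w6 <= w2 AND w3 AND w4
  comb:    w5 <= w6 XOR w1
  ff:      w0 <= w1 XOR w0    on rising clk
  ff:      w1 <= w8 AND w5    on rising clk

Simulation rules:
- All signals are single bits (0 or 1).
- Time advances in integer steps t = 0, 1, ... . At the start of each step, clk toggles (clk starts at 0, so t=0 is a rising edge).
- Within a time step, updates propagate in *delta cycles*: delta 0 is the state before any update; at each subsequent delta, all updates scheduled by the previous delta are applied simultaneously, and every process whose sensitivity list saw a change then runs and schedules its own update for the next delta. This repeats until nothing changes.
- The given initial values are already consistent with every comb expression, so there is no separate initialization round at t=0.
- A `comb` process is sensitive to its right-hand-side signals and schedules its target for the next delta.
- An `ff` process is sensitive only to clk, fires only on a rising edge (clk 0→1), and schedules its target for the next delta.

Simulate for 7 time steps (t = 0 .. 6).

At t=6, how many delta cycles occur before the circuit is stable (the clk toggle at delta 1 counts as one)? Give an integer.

t=0 Δ0: w8=0 clk=0 w2=0 w0=0 w5=1 w4=0 w3=0 w6=0 w7=1 w1=1
  Δ1: clk:0→1
  Δ2: w0:0→1, w3:0→1, w1:1→0
  Δ3: w5:1→0
  (3Δ to stable)
t=1 Δ0: w8=0 clk=1 w2=0 w0=1 w5=0 w4=0 w3=1 w6=0 w7=1 w1=0
  Δ1: clk:1→0
  (1Δ to stable)
t=2 Δ0: w8=0 clk=0 w2=0 w0=1 w5=0 w4=0 w3=1 w6=0 w7=1 w1=0
  Δ1: clk:0→1
  Δ2: w3:1→0
  (2Δ to stable)
t=3 Δ0: w8=0 clk=1 w2=0 w0=1 w5=0 w4=0 w3=0 w6=0 w7=1 w1=0
  Δ1: clk:1→0
  (1Δ to stable)
t=4 Δ0: w8=0 clk=0 w2=0 w0=1 w5=0 w4=0 w3=0 w6=0 w7=1 w1=0
  Δ1: clk:0→1
  Δ2: w3:0→1
  (2Δ to stable)
t=5 Δ0: w8=0 clk=1 w2=0 w0=1 w5=0 w4=0 w3=1 w6=0 w7=1 w1=0
  Δ1: clk:1→0
  (1Δ to stable)
t=6 Δ0: w8=0 clk=0 w2=0 w0=1 w5=0 w4=0 w3=1 w6=0 w7=1 w1=0
  Δ1: clk:0→1
  Δ2: w3:1→0
  (2Δ to stable)

2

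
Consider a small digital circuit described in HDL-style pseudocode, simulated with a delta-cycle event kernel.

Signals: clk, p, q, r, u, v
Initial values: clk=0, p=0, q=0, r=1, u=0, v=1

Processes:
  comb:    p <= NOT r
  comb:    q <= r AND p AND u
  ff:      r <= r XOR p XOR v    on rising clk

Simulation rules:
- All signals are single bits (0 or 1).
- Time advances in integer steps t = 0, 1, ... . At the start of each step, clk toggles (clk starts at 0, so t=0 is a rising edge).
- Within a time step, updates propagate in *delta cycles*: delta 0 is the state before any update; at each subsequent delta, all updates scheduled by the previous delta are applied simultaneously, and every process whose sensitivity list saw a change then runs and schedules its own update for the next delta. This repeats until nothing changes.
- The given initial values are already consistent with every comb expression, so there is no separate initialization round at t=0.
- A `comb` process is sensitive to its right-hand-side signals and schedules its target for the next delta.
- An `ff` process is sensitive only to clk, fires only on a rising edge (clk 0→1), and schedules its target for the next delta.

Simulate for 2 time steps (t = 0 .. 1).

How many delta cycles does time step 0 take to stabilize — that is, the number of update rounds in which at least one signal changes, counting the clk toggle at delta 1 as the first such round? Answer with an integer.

3

[bits: p,q,v,r,u,clk]
t=0: Δ0=001100 Δ1=001101 Δ2=001001 Δ3=101001 | 3Δ
t=1: Δ0=101001 Δ1=101000 | 1Δ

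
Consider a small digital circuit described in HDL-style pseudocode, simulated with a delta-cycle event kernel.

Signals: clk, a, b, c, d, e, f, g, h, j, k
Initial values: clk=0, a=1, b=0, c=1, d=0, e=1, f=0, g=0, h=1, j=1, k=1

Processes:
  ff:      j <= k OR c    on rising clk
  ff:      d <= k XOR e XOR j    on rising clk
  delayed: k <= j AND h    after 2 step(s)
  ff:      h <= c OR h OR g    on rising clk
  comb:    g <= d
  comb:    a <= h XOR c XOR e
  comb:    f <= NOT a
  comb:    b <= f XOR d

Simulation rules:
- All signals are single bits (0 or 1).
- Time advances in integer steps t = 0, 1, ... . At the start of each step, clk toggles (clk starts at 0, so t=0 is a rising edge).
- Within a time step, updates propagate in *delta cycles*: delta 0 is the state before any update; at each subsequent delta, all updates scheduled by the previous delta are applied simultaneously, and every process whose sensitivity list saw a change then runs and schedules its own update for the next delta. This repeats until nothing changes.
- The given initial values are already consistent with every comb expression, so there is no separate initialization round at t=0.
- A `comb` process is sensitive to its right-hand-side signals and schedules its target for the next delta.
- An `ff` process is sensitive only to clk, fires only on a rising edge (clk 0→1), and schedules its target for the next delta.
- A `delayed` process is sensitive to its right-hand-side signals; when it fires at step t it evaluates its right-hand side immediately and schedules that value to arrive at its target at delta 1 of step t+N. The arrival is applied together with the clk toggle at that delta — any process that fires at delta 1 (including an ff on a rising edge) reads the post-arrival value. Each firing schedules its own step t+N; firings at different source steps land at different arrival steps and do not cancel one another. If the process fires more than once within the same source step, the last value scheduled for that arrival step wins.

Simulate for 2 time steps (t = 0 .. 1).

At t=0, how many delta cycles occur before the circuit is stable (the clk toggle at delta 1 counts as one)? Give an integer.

3

t0.Δ0 h=1 a=1 e=1 k=1 d=0 b=0 clk=0 c=1 f=0 g=0 j=1
t0.Δ1 h=1 a=1 e=1 k=1 d=0 b=0 clk=1 c=1 f=0 g=0 j=1
t0.Δ2 h=1 a=1 e=1 k=1 d=1 b=0 clk=1 c=1 f=0 g=0 j=1
t0.Δ3 h=1 a=1 e=1 k=1 d=1 b=1 clk=1 c=1 f=0 g=1 j=1
t1.Δ0 h=1 a=1 e=1 k=1 d=1 b=1 clk=1 c=1 f=0 g=1 j=1
t1.Δ1 h=1 a=1 e=1 k=1 d=1 b=1 clk=0 c=1 f=0 g=1 j=1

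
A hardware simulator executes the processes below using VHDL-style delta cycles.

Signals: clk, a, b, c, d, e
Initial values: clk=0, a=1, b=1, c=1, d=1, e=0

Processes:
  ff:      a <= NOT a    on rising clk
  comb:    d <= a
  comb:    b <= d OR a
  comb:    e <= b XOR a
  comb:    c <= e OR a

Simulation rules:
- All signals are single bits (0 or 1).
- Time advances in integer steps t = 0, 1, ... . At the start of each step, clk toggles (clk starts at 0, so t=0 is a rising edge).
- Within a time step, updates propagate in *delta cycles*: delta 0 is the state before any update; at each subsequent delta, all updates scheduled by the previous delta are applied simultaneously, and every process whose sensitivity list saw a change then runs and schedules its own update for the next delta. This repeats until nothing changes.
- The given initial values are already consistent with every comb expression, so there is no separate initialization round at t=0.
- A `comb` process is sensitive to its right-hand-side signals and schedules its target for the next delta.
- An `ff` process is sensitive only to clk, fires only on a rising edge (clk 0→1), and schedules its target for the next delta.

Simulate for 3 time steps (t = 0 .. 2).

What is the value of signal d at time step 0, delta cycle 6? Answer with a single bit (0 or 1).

0

[bits: e,a,c,b,d,clk]
t=0: Δ0=011110 Δ1=011111 Δ2=001111 Δ3=100101 Δ4=101001 Δ5=001001 Δ6=000001 | 6Δ
t=1: Δ0=000001 Δ1=000000 | 1Δ
t=2: Δ0=000000 Δ1=000001 Δ2=010001 Δ3=111111 Δ4=011111 | 4Δ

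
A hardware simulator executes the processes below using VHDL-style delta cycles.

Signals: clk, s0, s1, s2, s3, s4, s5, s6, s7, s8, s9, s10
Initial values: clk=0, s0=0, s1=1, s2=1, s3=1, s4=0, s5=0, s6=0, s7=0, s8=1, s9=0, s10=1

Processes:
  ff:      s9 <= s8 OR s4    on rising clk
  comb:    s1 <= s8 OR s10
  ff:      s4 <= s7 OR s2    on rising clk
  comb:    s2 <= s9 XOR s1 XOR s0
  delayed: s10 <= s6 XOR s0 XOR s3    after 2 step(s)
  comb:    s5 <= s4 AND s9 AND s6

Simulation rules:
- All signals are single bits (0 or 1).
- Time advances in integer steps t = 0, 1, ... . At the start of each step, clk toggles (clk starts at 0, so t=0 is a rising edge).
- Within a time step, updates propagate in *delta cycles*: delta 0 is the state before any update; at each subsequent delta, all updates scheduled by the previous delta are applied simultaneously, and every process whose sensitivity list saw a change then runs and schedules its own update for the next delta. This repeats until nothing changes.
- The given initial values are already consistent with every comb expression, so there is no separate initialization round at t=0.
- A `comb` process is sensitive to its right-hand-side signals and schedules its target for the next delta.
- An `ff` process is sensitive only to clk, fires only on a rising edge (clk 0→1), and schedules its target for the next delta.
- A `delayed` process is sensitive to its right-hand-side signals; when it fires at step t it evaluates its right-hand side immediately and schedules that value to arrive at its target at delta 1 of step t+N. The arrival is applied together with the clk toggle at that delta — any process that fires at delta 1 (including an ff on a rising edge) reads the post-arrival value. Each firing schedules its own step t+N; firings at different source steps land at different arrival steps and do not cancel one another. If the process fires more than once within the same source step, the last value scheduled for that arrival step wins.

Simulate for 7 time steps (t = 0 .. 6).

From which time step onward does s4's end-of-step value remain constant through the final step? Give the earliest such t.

[bits: s8,s1,s2,s10,s6,s7,s3,s5,s4,clk,s9,s0]
t=0: Δ0=111100100000 Δ1=111100100100 Δ2=111100101110 Δ3=110100101110 | 3Δ
t=1: Δ0=110100101110 Δ1=110100101010 | 1Δ
t=2: Δ0=110100101010 Δ1=110100101110 Δ2=110100100110 | 2Δ
t=3: Δ0=110100100110 Δ1=110100100010 | 1Δ
t=4: Δ0=110100100010 Δ1=110100100110 | 1Δ
t=5: Δ0=110100100110 Δ1=110100100010 | 1Δ
t=6: Δ0=110100100010 Δ1=110100100110 | 1Δ

2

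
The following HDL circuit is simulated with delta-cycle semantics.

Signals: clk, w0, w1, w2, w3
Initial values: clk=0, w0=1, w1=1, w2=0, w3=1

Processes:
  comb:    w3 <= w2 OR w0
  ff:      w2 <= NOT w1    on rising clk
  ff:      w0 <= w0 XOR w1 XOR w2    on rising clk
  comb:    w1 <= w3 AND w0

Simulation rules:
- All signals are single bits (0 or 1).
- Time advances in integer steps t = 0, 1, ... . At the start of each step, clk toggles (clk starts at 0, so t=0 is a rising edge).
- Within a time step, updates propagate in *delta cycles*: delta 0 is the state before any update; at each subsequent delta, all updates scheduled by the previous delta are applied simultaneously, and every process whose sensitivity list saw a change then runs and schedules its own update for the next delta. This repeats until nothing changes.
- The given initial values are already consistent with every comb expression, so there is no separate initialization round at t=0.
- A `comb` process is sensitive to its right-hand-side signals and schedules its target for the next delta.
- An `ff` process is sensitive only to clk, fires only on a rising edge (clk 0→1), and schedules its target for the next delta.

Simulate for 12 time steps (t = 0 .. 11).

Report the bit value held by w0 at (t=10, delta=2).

[bits: w1,w0,clk,w3,w2]
t=0: Δ0=11010 Δ1=11110 Δ2=10110 Δ3=00100 | 3Δ
t=1: Δ0=00100 Δ1=00000 | 1Δ
t=2: Δ0=00000 Δ1=00100 Δ2=00101 Δ3=00111 | 3Δ
t=3: Δ0=00111 Δ1=00011 | 1Δ
t=4: Δ0=00011 Δ1=00111 Δ2=01111 Δ3=11111 | 3Δ
t=5: Δ0=11111 Δ1=11011 | 1Δ
t=6: Δ0=11011 Δ1=11111 Δ2=11110 | 2Δ
t=7: Δ0=11110 Δ1=11010 | 1Δ
t=8: Δ0=11010 Δ1=11110 Δ2=10110 Δ3=00100 | 3Δ
t=9: Δ0=00100 Δ1=00000 | 1Δ
t=10: Δ0=00000 Δ1=00100 Δ2=00101 Δ3=00111 | 3Δ
t=11: Δ0=00111 Δ1=00011 | 1Δ

0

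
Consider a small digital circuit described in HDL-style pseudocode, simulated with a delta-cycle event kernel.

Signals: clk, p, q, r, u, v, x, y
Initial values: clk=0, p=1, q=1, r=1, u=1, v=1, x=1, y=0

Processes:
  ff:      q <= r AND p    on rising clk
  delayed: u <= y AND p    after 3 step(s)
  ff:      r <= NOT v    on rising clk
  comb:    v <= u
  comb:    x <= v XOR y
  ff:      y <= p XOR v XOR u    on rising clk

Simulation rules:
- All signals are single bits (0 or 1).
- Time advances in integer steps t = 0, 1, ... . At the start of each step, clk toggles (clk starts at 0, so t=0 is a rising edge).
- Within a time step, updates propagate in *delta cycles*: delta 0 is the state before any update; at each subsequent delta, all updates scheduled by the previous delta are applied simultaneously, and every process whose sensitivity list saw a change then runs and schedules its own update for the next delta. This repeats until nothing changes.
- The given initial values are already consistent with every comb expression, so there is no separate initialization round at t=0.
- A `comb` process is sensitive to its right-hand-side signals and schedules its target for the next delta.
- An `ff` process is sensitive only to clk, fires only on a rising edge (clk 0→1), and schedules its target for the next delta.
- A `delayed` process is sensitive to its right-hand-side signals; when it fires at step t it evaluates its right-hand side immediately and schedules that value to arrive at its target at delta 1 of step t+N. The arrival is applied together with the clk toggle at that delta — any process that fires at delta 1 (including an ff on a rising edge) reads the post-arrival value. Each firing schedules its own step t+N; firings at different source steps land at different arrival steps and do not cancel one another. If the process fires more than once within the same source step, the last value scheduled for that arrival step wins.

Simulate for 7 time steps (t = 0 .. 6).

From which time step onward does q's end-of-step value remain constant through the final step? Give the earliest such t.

[bits: p,v,u,r,q,y,x,clk]
t=0: Δ0=11111010 Δ1=11111011 Δ2=11101111 Δ3=11101101 | 3Δ
t=1: Δ0=11101101 Δ1=11101100 | 1Δ
t=2: Δ0=11101100 Δ1=11101101 Δ2=11100101 | 2Δ
t=3: Δ0=11100101 Δ1=11100100 | 1Δ
t=4: Δ0=11100100 Δ1=11100101 | 1Δ
t=5: Δ0=11100101 Δ1=11100100 | 1Δ
t=6: Δ0=11100100 Δ1=11100101 | 1Δ

2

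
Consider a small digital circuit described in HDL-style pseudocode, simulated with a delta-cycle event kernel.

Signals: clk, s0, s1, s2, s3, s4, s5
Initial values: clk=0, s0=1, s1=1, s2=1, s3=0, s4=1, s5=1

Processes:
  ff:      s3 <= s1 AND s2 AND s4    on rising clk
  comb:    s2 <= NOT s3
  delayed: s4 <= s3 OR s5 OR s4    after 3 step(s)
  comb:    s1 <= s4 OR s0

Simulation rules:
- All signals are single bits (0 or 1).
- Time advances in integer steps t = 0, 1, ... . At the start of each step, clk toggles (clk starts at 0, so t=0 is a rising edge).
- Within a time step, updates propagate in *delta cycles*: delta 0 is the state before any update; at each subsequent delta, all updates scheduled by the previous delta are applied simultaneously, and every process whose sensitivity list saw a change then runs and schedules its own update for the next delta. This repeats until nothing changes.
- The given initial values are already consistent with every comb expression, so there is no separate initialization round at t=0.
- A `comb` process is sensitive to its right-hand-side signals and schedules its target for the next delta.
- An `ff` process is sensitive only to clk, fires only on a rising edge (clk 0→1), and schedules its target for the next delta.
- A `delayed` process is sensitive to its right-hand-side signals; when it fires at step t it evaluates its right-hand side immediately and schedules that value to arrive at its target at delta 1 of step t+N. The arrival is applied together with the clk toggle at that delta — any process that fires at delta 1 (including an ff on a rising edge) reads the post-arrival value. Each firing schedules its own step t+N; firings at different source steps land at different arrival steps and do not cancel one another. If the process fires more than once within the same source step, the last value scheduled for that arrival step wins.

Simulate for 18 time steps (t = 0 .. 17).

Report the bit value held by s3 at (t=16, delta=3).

t=0 Δ0: s0=1 s2=1 s5=1 s4=1 clk=0 s3=0 s1=1
  Δ1: clk:0→1
  Δ2: s3:0→1
  Δ3: s2:1→0
  (3Δ to stable)
t=1 Δ0: s0=1 s2=0 s5=1 s4=1 clk=1 s3=1 s1=1
  Δ1: clk:1→0
  (1Δ to stable)
t=2 Δ0: s0=1 s2=0 s5=1 s4=1 clk=0 s3=1 s1=1
  Δ1: clk:0→1
  Δ2: s3:1→0
  Δ3: s2:0→1
  (3Δ to stable)
t=3 Δ0: s0=1 s2=1 s5=1 s4=1 clk=1 s3=0 s1=1
  Δ1: clk:1→0
  (1Δ to stable)
t=4 Δ0: s0=1 s2=1 s5=1 s4=1 clk=0 s3=0 s1=1
  Δ1: clk:0→1
  Δ2: s3:0→1
  Δ3: s2:1→0
  (3Δ to stable)
t=5 Δ0: s0=1 s2=0 s5=1 s4=1 clk=1 s3=1 s1=1
  Δ1: clk:1→0
  (1Δ to stable)
t=6 Δ0: s0=1 s2=0 s5=1 s4=1 clk=0 s3=1 s1=1
  Δ1: clk:0→1
  Δ2: s3:1→0
  Δ3: s2:0→1
  (3Δ to stable)
t=7 Δ0: s0=1 s2=1 s5=1 s4=1 clk=1 s3=0 s1=1
  Δ1: clk:1→0
  (1Δ to stable)
t=8 Δ0: s0=1 s2=1 s5=1 s4=1 clk=0 s3=0 s1=1
  Δ1: clk:0→1
  Δ2: s3:0→1
  Δ3: s2:1→0
  (3Δ to stable)
t=9 Δ0: s0=1 s2=0 s5=1 s4=1 clk=1 s3=1 s1=1
  Δ1: clk:1→0
  (1Δ to stable)
t=10 Δ0: s0=1 s2=0 s5=1 s4=1 clk=0 s3=1 s1=1
  Δ1: clk:0→1
  Δ2: s3:1→0
  Δ3: s2:0→1
  (3Δ to stable)
t=11 Δ0: s0=1 s2=1 s5=1 s4=1 clk=1 s3=0 s1=1
  Δ1: clk:1→0
  (1Δ to stable)
t=12 Δ0: s0=1 s2=1 s5=1 s4=1 clk=0 s3=0 s1=1
  Δ1: clk:0→1
  Δ2: s3:0→1
  Δ3: s2:1→0
  (3Δ to stable)
t=13 Δ0: s0=1 s2=0 s5=1 s4=1 clk=1 s3=1 s1=1
  Δ1: clk:1→0
  (1Δ to stable)
t=14 Δ0: s0=1 s2=0 s5=1 s4=1 clk=0 s3=1 s1=1
  Δ1: clk:0→1
  Δ2: s3:1→0
  Δ3: s2:0→1
  (3Δ to stable)
t=15 Δ0: s0=1 s2=1 s5=1 s4=1 clk=1 s3=0 s1=1
  Δ1: clk:1→0
  (1Δ to stable)
t=16 Δ0: s0=1 s2=1 s5=1 s4=1 clk=0 s3=0 s1=1
  Δ1: clk:0→1
  Δ2: s3:0→1
  Δ3: s2:1→0
  (3Δ to stable)
t=17 Δ0: s0=1 s2=0 s5=1 s4=1 clk=1 s3=1 s1=1
  Δ1: clk:1→0
  (1Δ to stable)

1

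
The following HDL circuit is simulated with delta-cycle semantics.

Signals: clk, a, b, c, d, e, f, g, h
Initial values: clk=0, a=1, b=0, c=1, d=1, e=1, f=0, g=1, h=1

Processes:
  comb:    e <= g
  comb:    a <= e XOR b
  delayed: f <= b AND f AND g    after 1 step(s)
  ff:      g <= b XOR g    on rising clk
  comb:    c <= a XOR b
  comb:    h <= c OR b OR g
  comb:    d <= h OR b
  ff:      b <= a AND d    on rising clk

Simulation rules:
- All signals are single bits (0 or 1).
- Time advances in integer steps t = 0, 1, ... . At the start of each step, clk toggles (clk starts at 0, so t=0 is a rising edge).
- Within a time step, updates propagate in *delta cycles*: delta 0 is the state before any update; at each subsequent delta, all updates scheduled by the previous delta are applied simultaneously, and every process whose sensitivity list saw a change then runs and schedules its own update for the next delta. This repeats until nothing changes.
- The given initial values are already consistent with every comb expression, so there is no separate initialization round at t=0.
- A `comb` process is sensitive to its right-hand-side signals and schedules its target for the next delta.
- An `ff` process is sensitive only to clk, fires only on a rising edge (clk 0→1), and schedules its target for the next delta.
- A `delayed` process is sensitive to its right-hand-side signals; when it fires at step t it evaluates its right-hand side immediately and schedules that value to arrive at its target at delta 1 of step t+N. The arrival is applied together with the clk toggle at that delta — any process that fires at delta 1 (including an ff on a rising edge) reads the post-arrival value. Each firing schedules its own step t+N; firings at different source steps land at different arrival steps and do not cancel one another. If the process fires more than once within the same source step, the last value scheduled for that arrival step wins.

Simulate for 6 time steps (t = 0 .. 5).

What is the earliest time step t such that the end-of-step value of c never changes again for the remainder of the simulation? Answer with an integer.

[bits: g,h,b,e,f,c,a,d,clk]
t=0: Δ0=110101110 Δ1=110101111 Δ2=111101111 Δ3=111100011 Δ4=111101011 | 4Δ
t=1: Δ0=111101011 Δ1=111101010 | 1Δ
t=2: Δ0=111101010 Δ1=111101011 Δ2=010101011 Δ3=010000111 Δ4=000001011 Δ5=010000001 Δ6=000000011 Δ7=000000001 | 7Δ
t=3: Δ0=000000001 Δ1=000000000 | 1Δ
t=4: Δ0=000000000 Δ1=000000001 | 1Δ
t=5: Δ0=000000001 Δ1=000000000 | 1Δ

2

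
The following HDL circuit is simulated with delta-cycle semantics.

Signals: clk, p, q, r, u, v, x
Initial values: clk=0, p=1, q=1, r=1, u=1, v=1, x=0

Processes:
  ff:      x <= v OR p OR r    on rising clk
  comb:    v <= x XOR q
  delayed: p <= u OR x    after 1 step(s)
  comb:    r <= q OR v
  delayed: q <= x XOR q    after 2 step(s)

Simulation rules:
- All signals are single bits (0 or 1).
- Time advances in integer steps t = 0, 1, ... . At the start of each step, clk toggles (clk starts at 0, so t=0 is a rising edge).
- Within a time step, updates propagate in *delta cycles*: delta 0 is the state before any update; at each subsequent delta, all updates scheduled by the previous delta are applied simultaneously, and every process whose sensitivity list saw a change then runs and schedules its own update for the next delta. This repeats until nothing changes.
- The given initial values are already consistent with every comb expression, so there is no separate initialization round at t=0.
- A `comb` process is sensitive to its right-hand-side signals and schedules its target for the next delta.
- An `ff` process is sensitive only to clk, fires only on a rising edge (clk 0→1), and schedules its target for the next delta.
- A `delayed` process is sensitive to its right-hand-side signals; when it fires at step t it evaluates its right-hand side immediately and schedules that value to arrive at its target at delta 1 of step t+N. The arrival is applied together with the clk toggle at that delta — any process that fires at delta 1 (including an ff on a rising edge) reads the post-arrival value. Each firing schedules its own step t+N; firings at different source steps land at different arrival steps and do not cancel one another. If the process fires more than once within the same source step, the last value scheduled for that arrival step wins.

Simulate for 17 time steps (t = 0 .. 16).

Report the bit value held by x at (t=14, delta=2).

[bits: p,clk,v,r,x,q,u]
t=0: Δ0=1011011 Δ1=1111011 Δ2=1111111 Δ3=1101111 | 3Δ
t=1: Δ0=1101111 Δ1=1001111 | 1Δ
t=2: Δ0=1001111 Δ1=1101101 Δ2=1110101 Δ3=1111101 | 3Δ
t=3: Δ0=1111101 Δ1=1011101 | 1Δ
t=4: Δ0=1011101 Δ1=1111111 Δ2=1101111 | 2Δ
t=5: Δ0=1101111 Δ1=1001111 | 1Δ
t=6: Δ0=1001111 Δ1=1101101 Δ2=1110101 Δ3=1111101 | 3Δ
t=7: Δ0=1111101 Δ1=1011101 | 1Δ
t=8: Δ0=1011101 Δ1=1111111 Δ2=1101111 | 2Δ
t=9: Δ0=1101111 Δ1=1001111 | 1Δ
t=10: Δ0=1001111 Δ1=1101101 Δ2=1110101 Δ3=1111101 | 3Δ
t=11: Δ0=1111101 Δ1=1011101 | 1Δ
t=12: Δ0=1011101 Δ1=1111111 Δ2=1101111 | 2Δ
t=13: Δ0=1101111 Δ1=1001111 | 1Δ
t=14: Δ0=1001111 Δ1=1101101 Δ2=1110101 Δ3=1111101 | 3Δ
t=15: Δ0=1111101 Δ1=1011101 | 1Δ
t=16: Δ0=1011101 Δ1=1111111 Δ2=1101111 | 2Δ

1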